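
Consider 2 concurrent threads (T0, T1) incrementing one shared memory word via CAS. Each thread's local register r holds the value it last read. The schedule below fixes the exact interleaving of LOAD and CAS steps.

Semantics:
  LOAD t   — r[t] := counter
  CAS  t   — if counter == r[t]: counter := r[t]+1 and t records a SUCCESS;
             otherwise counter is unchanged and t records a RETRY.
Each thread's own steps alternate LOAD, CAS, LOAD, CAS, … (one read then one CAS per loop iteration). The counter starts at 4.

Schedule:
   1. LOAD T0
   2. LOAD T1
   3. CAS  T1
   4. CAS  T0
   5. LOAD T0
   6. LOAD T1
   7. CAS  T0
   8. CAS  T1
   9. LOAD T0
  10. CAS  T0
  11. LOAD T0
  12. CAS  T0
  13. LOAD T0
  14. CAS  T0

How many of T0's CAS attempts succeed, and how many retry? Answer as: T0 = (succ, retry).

T0 = (4, 1)

1. LOAD T0 → mem=4 r[T0]=4 [LOAD]
2. LOAD T1 → mem=4 r[T1]=4 [LOAD]
3. CAS T1 → mem=5 r[T1]=4 [OK]
4. CAS T0 → mem=5 r[T0]=4 [RETRY]
5. LOAD T0 → mem=5 r[T0]=5 [LOAD]
6. LOAD T1 → mem=5 r[T1]=5 [LOAD]
7. CAS T0 → mem=6 r[T0]=5 [OK]
8. CAS T1 → mem=6 r[T1]=5 [RETRY]
9. LOAD T0 → mem=6 r[T0]=6 [LOAD]
10. CAS T0 → mem=7 r[T0]=6 [OK]
11. LOAD T0 → mem=7 r[T0]=7 [LOAD]
12. CAS T0 → mem=8 r[T0]=7 [OK]
13. LOAD T0 → mem=8 r[T0]=8 [LOAD]
14. CAS T0 → mem=9 r[T0]=8 [OK]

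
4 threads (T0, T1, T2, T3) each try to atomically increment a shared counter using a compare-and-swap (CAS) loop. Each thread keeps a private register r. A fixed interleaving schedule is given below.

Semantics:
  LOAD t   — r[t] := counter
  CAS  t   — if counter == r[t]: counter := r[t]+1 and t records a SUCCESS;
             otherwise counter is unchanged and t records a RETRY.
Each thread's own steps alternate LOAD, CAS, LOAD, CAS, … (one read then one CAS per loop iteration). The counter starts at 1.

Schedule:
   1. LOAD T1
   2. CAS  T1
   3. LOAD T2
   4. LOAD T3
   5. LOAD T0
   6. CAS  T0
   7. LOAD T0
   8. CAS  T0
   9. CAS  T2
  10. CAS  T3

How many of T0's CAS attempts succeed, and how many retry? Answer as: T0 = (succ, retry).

T0 = (2, 0)

T1 LOAD — after: cnt=1, r=1 — load
T1 CAS — after: cnt=2, r=1 — ok
T2 LOAD — after: cnt=2, r=2 — load
T3 LOAD — after: cnt=2, r=2 — load
T0 LOAD — after: cnt=2, r=2 — load
T0 CAS — after: cnt=3, r=2 — ok
T0 LOAD — after: cnt=3, r=3 — load
T0 CAS — after: cnt=4, r=3 — ok
T2 CAS — after: cnt=4, r=2 — retry
T3 CAS — after: cnt=4, r=2 — retry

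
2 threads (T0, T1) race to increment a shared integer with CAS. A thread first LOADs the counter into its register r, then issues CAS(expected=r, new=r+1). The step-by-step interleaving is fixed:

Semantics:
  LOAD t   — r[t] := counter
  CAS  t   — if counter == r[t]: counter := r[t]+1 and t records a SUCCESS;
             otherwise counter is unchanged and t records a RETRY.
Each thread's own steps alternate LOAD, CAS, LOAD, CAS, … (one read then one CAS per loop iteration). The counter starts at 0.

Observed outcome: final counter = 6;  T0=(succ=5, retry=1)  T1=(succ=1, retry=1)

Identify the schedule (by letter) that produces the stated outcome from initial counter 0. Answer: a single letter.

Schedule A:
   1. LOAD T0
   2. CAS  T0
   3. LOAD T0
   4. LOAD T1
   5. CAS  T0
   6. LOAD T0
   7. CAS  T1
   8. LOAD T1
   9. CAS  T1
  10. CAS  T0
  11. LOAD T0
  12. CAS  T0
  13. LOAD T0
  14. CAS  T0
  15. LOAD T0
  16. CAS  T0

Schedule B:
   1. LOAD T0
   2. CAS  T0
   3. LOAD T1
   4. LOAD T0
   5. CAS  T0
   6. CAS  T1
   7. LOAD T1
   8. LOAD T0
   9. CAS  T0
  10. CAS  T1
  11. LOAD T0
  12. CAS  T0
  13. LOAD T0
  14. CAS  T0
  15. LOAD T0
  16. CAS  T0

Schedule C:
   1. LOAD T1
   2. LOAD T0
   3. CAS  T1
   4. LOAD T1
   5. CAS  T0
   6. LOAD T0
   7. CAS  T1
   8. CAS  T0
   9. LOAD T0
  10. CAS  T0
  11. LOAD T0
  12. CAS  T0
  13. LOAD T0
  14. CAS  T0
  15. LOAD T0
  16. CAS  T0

Tracing schedule A:
T0 LOAD — after: cnt=0, r=0 — load
T0 CAS — after: cnt=1, r=0 — ok
T0 LOAD — after: cnt=1, r=1 — load
T1 LOAD — after: cnt=1, r=1 — load
T0 CAS — after: cnt=2, r=1 — ok
T0 LOAD — after: cnt=2, r=2 — load
T1 CAS — after: cnt=2, r=1 — retry
T1 LOAD — after: cnt=2, r=2 — load
T1 CAS — after: cnt=3, r=2 — ok
T0 CAS — after: cnt=3, r=2 — retry
T0 LOAD — after: cnt=3, r=3 — load
T0 CAS — after: cnt=4, r=3 — ok
T0 LOAD — after: cnt=4, r=4 — load
T0 CAS — after: cnt=5, r=4 — ok
T0 LOAD — after: cnt=5, r=5 — load
T0 CAS — after: cnt=6, r=5 — ok

A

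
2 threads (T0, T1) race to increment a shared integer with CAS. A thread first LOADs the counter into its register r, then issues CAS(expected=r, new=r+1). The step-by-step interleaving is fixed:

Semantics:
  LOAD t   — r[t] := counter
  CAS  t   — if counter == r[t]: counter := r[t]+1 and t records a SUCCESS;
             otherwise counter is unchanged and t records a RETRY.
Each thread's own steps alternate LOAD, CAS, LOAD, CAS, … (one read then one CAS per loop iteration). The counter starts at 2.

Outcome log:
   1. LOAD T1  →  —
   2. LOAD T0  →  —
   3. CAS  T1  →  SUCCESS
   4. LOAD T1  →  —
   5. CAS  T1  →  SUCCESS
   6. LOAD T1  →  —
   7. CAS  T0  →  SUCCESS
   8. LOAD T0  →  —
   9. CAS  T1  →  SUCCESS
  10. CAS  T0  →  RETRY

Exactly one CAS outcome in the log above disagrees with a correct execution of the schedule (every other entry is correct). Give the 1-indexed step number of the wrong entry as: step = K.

step = 7

Reference trace:
1. LOAD T1 → mem=2 r[T1]=2 [LOAD]
2. LOAD T0 → mem=2 r[T0]=2 [LOAD]
3. CAS T1 → mem=3 r[T1]=2 [OK]
4. LOAD T1 → mem=3 r[T1]=3 [LOAD]
5. CAS T1 → mem=4 r[T1]=3 [OK]
6. LOAD T1 → mem=4 r[T1]=4 [LOAD]
7. CAS T0 → mem=4 r[T0]=2 [RETRY]
8. LOAD T0 → mem=4 r[T0]=4 [LOAD]
9. CAS T1 → mem=5 r[T1]=4 [OK]
10. CAS T0 → mem=5 r[T0]=4 [RETRY]
Flip is step 7.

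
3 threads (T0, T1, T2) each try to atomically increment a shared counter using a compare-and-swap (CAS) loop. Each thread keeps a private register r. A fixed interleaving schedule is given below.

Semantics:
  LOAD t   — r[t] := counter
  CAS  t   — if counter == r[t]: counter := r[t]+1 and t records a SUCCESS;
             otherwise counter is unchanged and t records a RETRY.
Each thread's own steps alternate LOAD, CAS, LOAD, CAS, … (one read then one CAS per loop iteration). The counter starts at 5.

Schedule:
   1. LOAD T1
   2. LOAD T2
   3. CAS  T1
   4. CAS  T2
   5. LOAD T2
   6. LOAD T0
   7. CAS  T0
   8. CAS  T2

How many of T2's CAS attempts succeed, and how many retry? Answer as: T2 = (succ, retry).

[1] T1.load  rd  (counter 5, T1.r 5)
[2] T2.load  rd  (counter 5, T2.r 5)
[3] T1.cas  hit  (counter 6, T1.r 5)
[4] T2.cas  miss  (counter 6, T2.r 5)
[5] T2.load  rd  (counter 6, T2.r 6)
[6] T0.load  rd  (counter 6, T0.r 6)
[7] T0.cas  hit  (counter 7, T0.r 6)
[8] T2.cas  miss  (counter 7, T2.r 6)

T2 = (0, 2)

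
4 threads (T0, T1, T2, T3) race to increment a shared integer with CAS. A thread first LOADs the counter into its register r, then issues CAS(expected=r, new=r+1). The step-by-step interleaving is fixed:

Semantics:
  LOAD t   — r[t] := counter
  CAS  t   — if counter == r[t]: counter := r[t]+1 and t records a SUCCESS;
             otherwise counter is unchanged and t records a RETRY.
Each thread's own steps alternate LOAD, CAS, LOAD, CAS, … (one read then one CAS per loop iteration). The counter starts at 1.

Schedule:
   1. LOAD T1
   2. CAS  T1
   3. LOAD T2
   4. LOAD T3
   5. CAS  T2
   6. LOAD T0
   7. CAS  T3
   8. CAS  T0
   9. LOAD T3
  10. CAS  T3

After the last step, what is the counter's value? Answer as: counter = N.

#1 T1 reads 1
#2 T1 CAS(1→2) writes; counter now 2
#3 T2 reads 2
#4 T3 reads 2
#5 T2 CAS(2→3) writes; counter now 3
#6 T0 reads 3
#7 T3 CAS(2→3) fails; counter now 3
#8 T0 CAS(3→4) writes; counter now 4
#9 T3 reads 4
#10 T3 CAS(4→5) writes; counter now 5

counter = 5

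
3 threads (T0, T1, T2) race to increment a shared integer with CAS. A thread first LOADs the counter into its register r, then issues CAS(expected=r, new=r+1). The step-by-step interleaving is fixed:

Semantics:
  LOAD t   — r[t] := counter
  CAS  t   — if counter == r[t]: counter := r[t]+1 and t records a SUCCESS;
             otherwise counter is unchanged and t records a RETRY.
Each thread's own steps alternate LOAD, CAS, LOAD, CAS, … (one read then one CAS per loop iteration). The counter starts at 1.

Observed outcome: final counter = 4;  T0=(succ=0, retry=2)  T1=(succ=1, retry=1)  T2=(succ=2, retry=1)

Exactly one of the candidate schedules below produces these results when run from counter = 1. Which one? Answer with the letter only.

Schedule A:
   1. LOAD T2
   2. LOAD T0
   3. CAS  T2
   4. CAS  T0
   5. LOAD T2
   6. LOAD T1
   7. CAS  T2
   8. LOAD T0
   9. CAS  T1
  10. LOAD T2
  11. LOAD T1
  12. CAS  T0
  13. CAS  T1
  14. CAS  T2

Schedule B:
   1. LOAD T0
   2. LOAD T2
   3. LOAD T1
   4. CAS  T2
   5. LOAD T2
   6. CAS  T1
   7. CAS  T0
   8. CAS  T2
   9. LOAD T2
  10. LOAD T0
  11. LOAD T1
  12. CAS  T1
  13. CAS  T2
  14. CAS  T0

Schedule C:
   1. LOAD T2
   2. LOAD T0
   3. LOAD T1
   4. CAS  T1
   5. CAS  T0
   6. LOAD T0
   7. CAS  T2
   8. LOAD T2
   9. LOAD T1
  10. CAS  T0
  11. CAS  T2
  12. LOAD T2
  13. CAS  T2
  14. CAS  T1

B

Run B:
[1] T0.load  rd  (counter 1, T0.r 1)
[2] T2.load  rd  (counter 1, T2.r 1)
[3] T1.load  rd  (counter 1, T1.r 1)
[4] T2.cas  hit  (counter 2, T2.r 1)
[5] T2.load  rd  (counter 2, T2.r 2)
[6] T1.cas  miss  (counter 2, T1.r 1)
[7] T0.cas  miss  (counter 2, T0.r 1)
[8] T2.cas  hit  (counter 3, T2.r 2)
[9] T2.load  rd  (counter 3, T2.r 3)
[10] T0.load  rd  (counter 3, T0.r 3)
[11] T1.load  rd  (counter 3, T1.r 3)
[12] T1.cas  hit  (counter 4, T1.r 3)
[13] T2.cas  miss  (counter 4, T2.r 3)
[14] T0.cas  miss  (counter 4, T0.r 3)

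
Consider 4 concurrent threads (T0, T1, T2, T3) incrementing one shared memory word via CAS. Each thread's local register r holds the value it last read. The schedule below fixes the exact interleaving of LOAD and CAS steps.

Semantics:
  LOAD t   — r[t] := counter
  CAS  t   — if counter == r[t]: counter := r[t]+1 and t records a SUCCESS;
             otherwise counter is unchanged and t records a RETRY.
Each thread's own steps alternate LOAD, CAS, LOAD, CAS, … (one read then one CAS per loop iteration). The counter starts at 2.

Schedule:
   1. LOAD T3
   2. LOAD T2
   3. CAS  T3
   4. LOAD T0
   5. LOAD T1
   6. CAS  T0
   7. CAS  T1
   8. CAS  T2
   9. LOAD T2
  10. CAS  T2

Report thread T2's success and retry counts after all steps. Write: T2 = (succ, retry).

1. LOAD T3 → mem=2 r[T3]=2 [LOAD]
2. LOAD T2 → mem=2 r[T2]=2 [LOAD]
3. CAS T3 → mem=3 r[T3]=2 [OK]
4. LOAD T0 → mem=3 r[T0]=3 [LOAD]
5. LOAD T1 → mem=3 r[T1]=3 [LOAD]
6. CAS T0 → mem=4 r[T0]=3 [OK]
7. CAS T1 → mem=4 r[T1]=3 [RETRY]
8. CAS T2 → mem=4 r[T2]=2 [RETRY]
9. LOAD T2 → mem=4 r[T2]=4 [LOAD]
10. CAS T2 → mem=5 r[T2]=4 [OK]

T2 = (1, 1)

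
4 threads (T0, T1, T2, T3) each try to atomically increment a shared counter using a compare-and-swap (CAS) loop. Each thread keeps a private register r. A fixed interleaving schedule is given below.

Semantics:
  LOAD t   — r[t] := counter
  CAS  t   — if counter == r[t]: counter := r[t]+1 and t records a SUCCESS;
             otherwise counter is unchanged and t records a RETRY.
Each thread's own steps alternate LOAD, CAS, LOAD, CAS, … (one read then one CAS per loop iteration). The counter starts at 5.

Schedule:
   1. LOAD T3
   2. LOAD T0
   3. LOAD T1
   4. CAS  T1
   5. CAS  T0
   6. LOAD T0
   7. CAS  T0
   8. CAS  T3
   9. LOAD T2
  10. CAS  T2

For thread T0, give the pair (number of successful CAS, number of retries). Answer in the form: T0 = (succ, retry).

T0 = (1, 1)

[1] T3.load  rd  (counter 5, T3.r 5)
[2] T0.load  rd  (counter 5, T0.r 5)
[3] T1.load  rd  (counter 5, T1.r 5)
[4] T1.cas  hit  (counter 6, T1.r 5)
[5] T0.cas  miss  (counter 6, T0.r 5)
[6] T0.load  rd  (counter 6, T0.r 6)
[7] T0.cas  hit  (counter 7, T0.r 6)
[8] T3.cas  miss  (counter 7, T3.r 5)
[9] T2.load  rd  (counter 7, T2.r 7)
[10] T2.cas  hit  (counter 8, T2.r 7)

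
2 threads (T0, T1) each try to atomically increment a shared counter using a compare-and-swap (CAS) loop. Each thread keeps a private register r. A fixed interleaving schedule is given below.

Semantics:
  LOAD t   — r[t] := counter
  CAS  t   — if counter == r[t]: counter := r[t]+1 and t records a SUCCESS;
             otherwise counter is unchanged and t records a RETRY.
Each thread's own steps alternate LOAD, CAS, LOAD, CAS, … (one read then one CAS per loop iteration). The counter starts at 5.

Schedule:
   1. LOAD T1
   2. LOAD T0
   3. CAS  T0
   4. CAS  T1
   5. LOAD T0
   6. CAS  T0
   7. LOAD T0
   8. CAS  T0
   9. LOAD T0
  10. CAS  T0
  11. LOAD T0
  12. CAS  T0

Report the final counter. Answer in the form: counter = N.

#1 T1 reads 5
#2 T0 reads 5
#3 T0 CAS(5→6) writes; counter now 6
#4 T1 CAS(5→6) fails; counter now 6
#5 T0 reads 6
#6 T0 CAS(6→7) writes; counter now 7
#7 T0 reads 7
#8 T0 CAS(7→8) writes; counter now 8
#9 T0 reads 8
#10 T0 CAS(8→9) writes; counter now 9
#11 T0 reads 9
#12 T0 CAS(9→10) writes; counter now 10

counter = 10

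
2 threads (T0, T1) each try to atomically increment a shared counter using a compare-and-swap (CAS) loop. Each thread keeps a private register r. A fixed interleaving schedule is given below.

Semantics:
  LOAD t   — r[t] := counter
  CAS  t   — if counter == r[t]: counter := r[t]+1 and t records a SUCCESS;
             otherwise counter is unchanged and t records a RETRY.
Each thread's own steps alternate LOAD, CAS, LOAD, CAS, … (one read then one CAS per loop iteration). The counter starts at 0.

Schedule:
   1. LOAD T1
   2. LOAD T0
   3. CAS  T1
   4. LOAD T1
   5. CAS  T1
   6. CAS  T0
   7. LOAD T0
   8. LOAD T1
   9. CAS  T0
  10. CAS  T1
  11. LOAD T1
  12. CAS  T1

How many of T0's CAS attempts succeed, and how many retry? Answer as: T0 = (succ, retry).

step 1: T1 LOAD ⇒ load; ctr=0 reg=0
step 2: T0 LOAD ⇒ load; ctr=0 reg=0
step 3: T1 CAS ⇒ ok; ctr=1 reg=0
step 4: T1 LOAD ⇒ load; ctr=1 reg=1
step 5: T1 CAS ⇒ ok; ctr=2 reg=1
step 6: T0 CAS ⇒ retry; ctr=2 reg=0
step 7: T0 LOAD ⇒ load; ctr=2 reg=2
step 8: T1 LOAD ⇒ load; ctr=2 reg=2
step 9: T0 CAS ⇒ ok; ctr=3 reg=2
step 10: T1 CAS ⇒ retry; ctr=3 reg=2
step 11: T1 LOAD ⇒ load; ctr=3 reg=3
step 12: T1 CAS ⇒ ok; ctr=4 reg=3

T0 = (1, 1)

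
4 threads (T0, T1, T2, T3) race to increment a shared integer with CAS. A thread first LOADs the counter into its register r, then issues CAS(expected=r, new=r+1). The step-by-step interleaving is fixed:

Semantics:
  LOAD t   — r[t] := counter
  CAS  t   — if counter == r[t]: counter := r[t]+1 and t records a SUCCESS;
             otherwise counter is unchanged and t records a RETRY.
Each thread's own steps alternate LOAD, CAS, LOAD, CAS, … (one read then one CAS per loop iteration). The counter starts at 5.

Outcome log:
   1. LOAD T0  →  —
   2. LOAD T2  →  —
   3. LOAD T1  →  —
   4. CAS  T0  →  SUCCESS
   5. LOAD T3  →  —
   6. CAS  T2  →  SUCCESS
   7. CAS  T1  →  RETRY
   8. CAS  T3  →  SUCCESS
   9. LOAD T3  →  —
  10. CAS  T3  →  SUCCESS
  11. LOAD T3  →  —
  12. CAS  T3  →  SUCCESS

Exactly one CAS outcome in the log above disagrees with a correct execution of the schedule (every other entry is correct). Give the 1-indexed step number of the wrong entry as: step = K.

step = 6

Correct run:
[1] T0.load  rd  (counter 5, T0.r 5)
[2] T2.load  rd  (counter 5, T2.r 5)
[3] T1.load  rd  (counter 5, T1.r 5)
[4] T0.cas  hit  (counter 6, T0.r 5)
[5] T3.load  rd  (counter 6, T3.r 6)
[6] T2.cas  miss  (counter 6, T2.r 5)
[7] T1.cas  miss  (counter 6, T1.r 5)
[8] T3.cas  hit  (counter 7, T3.r 6)
[9] T3.load  rd  (counter 7, T3.r 7)
[10] T3.cas  hit  (counter 8, T3.r 7)
[11] T3.load  rd  (counter 8, T3.r 8)
[12] T3.cas  hit  (counter 9, T3.r 8)
Flip is step 6.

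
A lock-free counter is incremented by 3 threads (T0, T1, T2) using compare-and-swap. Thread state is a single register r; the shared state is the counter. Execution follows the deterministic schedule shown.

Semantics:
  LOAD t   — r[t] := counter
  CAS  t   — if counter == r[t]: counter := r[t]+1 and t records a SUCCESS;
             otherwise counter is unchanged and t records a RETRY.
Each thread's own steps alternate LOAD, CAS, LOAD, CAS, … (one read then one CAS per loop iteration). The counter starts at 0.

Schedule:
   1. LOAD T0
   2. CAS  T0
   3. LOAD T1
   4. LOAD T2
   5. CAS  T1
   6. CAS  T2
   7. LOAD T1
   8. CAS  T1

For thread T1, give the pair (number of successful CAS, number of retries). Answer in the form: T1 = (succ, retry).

#1 T0 reads 0
#2 T0 CAS(0→1) writes; counter now 1
#3 T1 reads 1
#4 T2 reads 1
#5 T1 CAS(1→2) writes; counter now 2
#6 T2 CAS(1→2) fails; counter now 2
#7 T1 reads 2
#8 T1 CAS(2→3) writes; counter now 3

T1 = (2, 0)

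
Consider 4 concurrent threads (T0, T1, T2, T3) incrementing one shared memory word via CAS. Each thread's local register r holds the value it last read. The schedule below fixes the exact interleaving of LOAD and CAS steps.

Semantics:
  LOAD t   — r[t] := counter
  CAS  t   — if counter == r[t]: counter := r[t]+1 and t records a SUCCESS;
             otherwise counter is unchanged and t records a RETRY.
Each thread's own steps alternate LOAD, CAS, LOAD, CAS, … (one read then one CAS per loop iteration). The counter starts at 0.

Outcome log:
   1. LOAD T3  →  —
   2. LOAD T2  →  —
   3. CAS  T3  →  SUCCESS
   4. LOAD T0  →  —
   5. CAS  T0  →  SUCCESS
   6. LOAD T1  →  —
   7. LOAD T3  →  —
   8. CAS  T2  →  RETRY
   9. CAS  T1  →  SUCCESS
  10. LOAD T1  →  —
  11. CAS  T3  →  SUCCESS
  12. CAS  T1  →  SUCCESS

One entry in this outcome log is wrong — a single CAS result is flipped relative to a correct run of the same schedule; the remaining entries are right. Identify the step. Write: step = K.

Correct run:
#1 T3 reads 0
#2 T2 reads 0
#3 T3 CAS(0→1) writes; counter now 1
#4 T0 reads 1
#5 T0 CAS(1→2) writes; counter now 2
#6 T1 reads 2
#7 T3 reads 2
#8 T2 CAS(0→1) fails; counter now 2
#9 T1 CAS(2→3) writes; counter now 3
#10 T1 reads 3
#11 T3 CAS(2→3) fails; counter now 3
#12 T1 CAS(3→4) writes; counter now 4
Flip is step 11.

step = 11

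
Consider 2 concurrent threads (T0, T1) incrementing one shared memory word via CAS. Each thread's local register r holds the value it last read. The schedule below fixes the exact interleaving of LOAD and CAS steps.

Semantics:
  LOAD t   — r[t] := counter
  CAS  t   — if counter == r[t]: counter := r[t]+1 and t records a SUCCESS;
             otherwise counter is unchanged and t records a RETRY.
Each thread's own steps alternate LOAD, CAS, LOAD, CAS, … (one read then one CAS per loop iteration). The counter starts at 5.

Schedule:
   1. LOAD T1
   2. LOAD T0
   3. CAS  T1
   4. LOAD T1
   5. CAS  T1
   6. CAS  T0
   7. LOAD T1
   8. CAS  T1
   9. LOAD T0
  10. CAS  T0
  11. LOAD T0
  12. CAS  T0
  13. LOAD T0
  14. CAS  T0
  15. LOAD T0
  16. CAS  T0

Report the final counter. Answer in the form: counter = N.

T1 LOAD — after: cnt=5, r=5 — load
T0 LOAD — after: cnt=5, r=5 — load
T1 CAS — after: cnt=6, r=5 — ok
T1 LOAD — after: cnt=6, r=6 — load
T1 CAS — after: cnt=7, r=6 — ok
T0 CAS — after: cnt=7, r=5 — retry
T1 LOAD — after: cnt=7, r=7 — load
T1 CAS — after: cnt=8, r=7 — ok
T0 LOAD — after: cnt=8, r=8 — load
T0 CAS — after: cnt=9, r=8 — ok
T0 LOAD — after: cnt=9, r=9 — load
T0 CAS — after: cnt=10, r=9 — ok
T0 LOAD — after: cnt=10, r=10 — load
T0 CAS — after: cnt=11, r=10 — ok
T0 LOAD — after: cnt=11, r=11 — load
T0 CAS — after: cnt=12, r=11 — ok

counter = 12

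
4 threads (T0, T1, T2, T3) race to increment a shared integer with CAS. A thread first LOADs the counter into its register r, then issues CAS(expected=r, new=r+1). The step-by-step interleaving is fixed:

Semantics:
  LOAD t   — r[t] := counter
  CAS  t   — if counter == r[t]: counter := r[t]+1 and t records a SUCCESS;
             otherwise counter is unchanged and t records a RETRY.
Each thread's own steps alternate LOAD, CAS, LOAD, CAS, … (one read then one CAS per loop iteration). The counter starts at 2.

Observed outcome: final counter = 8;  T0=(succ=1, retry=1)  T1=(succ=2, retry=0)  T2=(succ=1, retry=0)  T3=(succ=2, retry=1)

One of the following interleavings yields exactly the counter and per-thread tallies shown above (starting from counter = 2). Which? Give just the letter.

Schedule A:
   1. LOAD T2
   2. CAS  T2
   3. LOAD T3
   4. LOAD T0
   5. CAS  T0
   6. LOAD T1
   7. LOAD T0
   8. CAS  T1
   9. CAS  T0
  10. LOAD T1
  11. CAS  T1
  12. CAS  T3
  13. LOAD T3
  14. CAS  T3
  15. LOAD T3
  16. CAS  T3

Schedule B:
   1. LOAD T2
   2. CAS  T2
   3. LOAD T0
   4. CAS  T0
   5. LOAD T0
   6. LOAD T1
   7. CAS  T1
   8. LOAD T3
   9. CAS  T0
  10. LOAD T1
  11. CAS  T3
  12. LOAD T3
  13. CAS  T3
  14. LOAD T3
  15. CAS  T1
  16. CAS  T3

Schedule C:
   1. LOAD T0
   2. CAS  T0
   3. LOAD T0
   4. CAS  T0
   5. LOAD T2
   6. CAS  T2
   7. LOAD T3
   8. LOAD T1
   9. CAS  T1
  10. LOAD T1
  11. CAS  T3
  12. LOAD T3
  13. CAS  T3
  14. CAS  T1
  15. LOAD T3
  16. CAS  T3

Run A:
#1 T2 reads 2
#2 T2 CAS(2→3) writes; counter now 3
#3 T3 reads 3
#4 T0 reads 3
#5 T0 CAS(3→4) writes; counter now 4
#6 T1 reads 4
#7 T0 reads 4
#8 T1 CAS(4→5) writes; counter now 5
#9 T0 CAS(4→5) fails; counter now 5
#10 T1 reads 5
#11 T1 CAS(5→6) writes; counter now 6
#12 T3 CAS(3→4) fails; counter now 6
#13 T3 reads 6
#14 T3 CAS(6→7) writes; counter now 7
#15 T3 reads 7
#16 T3 CAS(7→8) writes; counter now 8

A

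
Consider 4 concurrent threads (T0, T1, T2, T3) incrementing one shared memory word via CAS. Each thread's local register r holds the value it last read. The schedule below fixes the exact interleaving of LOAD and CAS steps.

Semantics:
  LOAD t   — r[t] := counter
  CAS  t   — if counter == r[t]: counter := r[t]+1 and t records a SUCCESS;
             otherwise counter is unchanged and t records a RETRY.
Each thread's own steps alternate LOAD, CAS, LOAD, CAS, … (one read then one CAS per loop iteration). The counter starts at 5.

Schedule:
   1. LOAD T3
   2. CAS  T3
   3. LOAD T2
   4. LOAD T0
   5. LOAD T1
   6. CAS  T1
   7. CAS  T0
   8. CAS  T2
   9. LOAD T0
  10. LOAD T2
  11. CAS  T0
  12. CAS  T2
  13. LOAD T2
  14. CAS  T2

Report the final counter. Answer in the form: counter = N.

counter = 9

[1] T3.load  rd  (counter 5, T3.r 5)
[2] T3.cas  hit  (counter 6, T3.r 5)
[3] T2.load  rd  (counter 6, T2.r 6)
[4] T0.load  rd  (counter 6, T0.r 6)
[5] T1.load  rd  (counter 6, T1.r 6)
[6] T1.cas  hit  (counter 7, T1.r 6)
[7] T0.cas  miss  (counter 7, T0.r 6)
[8] T2.cas  miss  (counter 7, T2.r 6)
[9] T0.load  rd  (counter 7, T0.r 7)
[10] T2.load  rd  (counter 7, T2.r 7)
[11] T0.cas  hit  (counter 8, T0.r 7)
[12] T2.cas  miss  (counter 8, T2.r 7)
[13] T2.load  rd  (counter 8, T2.r 8)
[14] T2.cas  hit  (counter 9, T2.r 8)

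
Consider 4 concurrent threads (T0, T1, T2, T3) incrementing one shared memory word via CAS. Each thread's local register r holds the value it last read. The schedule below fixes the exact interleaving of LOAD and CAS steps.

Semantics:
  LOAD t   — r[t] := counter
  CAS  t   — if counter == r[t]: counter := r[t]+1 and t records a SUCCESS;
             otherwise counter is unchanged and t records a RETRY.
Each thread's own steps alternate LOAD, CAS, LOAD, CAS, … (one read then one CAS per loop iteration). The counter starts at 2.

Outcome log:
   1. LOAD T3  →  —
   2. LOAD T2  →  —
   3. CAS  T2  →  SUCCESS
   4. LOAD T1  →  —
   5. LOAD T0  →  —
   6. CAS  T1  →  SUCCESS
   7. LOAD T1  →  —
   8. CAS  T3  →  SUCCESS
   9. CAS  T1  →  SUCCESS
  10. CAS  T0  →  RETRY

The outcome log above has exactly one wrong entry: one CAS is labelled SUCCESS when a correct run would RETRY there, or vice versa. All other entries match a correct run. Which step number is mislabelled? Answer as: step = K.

step = 8

Reference trace:
step 1: T3 LOAD ⇒ load; ctr=2 reg=2
step 2: T2 LOAD ⇒ load; ctr=2 reg=2
step 3: T2 CAS ⇒ ok; ctr=3 reg=2
step 4: T1 LOAD ⇒ load; ctr=3 reg=3
step 5: T0 LOAD ⇒ load; ctr=3 reg=3
step 6: T1 CAS ⇒ ok; ctr=4 reg=3
step 7: T1 LOAD ⇒ load; ctr=4 reg=4
step 8: T3 CAS ⇒ retry; ctr=4 reg=2
step 9: T1 CAS ⇒ ok; ctr=5 reg=4
step 10: T0 CAS ⇒ retry; ctr=5 reg=3
Log disagrees first at step 8.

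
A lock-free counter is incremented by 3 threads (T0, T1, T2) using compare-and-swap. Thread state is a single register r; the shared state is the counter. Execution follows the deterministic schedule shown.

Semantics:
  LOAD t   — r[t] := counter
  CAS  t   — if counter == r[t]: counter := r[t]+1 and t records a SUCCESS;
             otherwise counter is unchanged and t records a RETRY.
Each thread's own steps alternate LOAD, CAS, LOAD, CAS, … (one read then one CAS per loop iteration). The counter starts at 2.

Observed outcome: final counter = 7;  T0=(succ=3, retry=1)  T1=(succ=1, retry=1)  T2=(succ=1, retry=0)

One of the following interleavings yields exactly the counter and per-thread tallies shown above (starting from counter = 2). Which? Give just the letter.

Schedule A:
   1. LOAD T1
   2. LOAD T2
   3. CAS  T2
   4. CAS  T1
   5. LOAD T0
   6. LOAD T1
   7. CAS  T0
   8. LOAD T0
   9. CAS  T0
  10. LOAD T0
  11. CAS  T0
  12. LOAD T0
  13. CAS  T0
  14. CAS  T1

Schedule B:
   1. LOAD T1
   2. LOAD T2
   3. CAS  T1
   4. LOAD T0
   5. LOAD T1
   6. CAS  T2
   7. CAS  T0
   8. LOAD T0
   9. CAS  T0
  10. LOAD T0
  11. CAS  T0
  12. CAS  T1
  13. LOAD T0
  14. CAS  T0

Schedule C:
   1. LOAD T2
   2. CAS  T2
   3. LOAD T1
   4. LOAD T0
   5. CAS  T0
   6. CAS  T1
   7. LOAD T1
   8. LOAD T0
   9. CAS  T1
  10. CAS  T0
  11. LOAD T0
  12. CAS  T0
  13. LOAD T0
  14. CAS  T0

Tracing schedule C:
#1 T2 reads 2
#2 T2 CAS(2→3) writes; counter now 3
#3 T1 reads 3
#4 T0 reads 3
#5 T0 CAS(3→4) writes; counter now 4
#6 T1 CAS(3→4) fails; counter now 4
#7 T1 reads 4
#8 T0 reads 4
#9 T1 CAS(4→5) writes; counter now 5
#10 T0 CAS(4→5) fails; counter now 5
#11 T0 reads 5
#12 T0 CAS(5→6) writes; counter now 6
#13 T0 reads 6
#14 T0 CAS(6→7) writes; counter now 7

C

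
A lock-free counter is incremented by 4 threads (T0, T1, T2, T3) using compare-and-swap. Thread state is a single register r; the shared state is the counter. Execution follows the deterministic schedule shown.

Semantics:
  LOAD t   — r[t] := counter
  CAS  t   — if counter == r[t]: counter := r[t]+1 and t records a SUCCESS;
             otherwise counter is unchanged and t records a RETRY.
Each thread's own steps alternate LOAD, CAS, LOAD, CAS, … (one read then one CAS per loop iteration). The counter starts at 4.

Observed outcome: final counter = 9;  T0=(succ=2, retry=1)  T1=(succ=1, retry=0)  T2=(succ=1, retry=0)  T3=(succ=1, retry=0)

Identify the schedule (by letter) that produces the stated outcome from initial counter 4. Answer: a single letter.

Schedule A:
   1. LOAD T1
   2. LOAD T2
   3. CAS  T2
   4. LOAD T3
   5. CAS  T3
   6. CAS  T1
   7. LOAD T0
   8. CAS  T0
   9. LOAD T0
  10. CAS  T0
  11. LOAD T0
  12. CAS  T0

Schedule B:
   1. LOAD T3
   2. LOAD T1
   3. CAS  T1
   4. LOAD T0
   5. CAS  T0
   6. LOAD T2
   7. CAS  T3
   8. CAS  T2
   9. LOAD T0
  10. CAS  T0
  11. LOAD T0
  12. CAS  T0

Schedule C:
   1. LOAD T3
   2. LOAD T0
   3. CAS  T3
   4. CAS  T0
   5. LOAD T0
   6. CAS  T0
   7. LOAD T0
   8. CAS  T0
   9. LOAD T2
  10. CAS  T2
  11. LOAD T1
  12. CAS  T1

Run C:
[1] T3.load  rd  (counter 4, T3.r 4)
[2] T0.load  rd  (counter 4, T0.r 4)
[3] T3.cas  hit  (counter 5, T3.r 4)
[4] T0.cas  miss  (counter 5, T0.r 4)
[5] T0.load  rd  (counter 5, T0.r 5)
[6] T0.cas  hit  (counter 6, T0.r 5)
[7] T0.load  rd  (counter 6, T0.r 6)
[8] T0.cas  hit  (counter 7, T0.r 6)
[9] T2.load  rd  (counter 7, T2.r 7)
[10] T2.cas  hit  (counter 8, T2.r 7)
[11] T1.load  rd  (counter 8, T1.r 8)
[12] T1.cas  hit  (counter 9, T1.r 8)

C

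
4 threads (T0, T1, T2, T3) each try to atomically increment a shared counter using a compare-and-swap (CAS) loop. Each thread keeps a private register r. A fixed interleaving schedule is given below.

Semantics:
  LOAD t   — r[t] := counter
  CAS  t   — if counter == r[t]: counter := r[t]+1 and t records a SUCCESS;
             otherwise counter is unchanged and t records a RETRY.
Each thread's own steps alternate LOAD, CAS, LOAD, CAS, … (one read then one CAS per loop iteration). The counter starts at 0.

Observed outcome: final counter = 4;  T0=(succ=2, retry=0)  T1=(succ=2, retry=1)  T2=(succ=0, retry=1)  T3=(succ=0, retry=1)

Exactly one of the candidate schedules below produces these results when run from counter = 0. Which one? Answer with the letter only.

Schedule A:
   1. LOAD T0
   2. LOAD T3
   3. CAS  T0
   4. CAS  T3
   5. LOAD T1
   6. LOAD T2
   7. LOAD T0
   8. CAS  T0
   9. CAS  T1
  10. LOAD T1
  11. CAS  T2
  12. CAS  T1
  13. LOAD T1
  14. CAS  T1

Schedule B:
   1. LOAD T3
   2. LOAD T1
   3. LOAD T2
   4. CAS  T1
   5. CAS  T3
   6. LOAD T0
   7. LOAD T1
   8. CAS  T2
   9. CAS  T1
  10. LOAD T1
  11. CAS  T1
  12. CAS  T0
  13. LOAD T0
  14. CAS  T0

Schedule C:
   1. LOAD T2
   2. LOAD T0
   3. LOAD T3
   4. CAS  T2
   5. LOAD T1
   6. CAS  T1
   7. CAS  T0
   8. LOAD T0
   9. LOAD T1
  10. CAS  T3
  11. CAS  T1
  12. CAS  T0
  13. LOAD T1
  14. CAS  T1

Simulating candidate A:
step 1: T0 LOAD ⇒ load; ctr=0 reg=0
step 2: T3 LOAD ⇒ load; ctr=0 reg=0
step 3: T0 CAS ⇒ ok; ctr=1 reg=0
step 4: T3 CAS ⇒ retry; ctr=1 reg=0
step 5: T1 LOAD ⇒ load; ctr=1 reg=1
step 6: T2 LOAD ⇒ load; ctr=1 reg=1
step 7: T0 LOAD ⇒ load; ctr=1 reg=1
step 8: T0 CAS ⇒ ok; ctr=2 reg=1
step 9: T1 CAS ⇒ retry; ctr=2 reg=1
step 10: T1 LOAD ⇒ load; ctr=2 reg=2
step 11: T2 CAS ⇒ retry; ctr=2 reg=1
step 12: T1 CAS ⇒ ok; ctr=3 reg=2
step 13: T1 LOAD ⇒ load; ctr=3 reg=3
step 14: T1 CAS ⇒ ok; ctr=4 reg=3

A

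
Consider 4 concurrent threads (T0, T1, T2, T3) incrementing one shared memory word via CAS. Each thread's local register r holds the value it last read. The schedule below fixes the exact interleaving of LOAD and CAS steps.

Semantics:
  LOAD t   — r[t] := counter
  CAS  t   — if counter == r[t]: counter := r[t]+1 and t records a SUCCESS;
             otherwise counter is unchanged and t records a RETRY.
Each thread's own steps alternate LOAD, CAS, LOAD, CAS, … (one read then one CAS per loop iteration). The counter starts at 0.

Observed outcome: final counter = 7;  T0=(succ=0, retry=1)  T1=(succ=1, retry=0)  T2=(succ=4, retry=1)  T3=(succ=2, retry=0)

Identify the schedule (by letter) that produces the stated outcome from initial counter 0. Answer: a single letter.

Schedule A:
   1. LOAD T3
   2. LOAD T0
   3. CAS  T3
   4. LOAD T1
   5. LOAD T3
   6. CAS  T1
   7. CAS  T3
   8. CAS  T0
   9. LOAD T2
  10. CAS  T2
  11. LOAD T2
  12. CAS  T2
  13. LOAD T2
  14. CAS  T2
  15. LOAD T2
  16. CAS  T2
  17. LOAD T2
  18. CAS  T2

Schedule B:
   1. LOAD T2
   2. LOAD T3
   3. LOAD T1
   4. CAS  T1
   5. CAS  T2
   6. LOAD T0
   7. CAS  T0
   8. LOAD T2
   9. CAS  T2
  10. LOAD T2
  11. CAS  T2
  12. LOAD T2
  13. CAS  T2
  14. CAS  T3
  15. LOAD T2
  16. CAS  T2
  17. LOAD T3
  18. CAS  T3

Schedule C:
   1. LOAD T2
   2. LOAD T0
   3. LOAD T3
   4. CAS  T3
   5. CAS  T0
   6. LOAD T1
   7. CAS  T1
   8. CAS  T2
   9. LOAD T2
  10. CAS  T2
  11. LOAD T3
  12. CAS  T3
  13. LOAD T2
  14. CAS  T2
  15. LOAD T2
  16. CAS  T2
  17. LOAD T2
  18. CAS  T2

C

Tracing schedule C:
1. LOAD T2 → mem=0 r[T2]=0 [LOAD]
2. LOAD T0 → mem=0 r[T0]=0 [LOAD]
3. LOAD T3 → mem=0 r[T3]=0 [LOAD]
4. CAS T3 → mem=1 r[T3]=0 [OK]
5. CAS T0 → mem=1 r[T0]=0 [RETRY]
6. LOAD T1 → mem=1 r[T1]=1 [LOAD]
7. CAS T1 → mem=2 r[T1]=1 [OK]
8. CAS T2 → mem=2 r[T2]=0 [RETRY]
9. LOAD T2 → mem=2 r[T2]=2 [LOAD]
10. CAS T2 → mem=3 r[T2]=2 [OK]
11. LOAD T3 → mem=3 r[T3]=3 [LOAD]
12. CAS T3 → mem=4 r[T3]=3 [OK]
13. LOAD T2 → mem=4 r[T2]=4 [LOAD]
14. CAS T2 → mem=5 r[T2]=4 [OK]
15. LOAD T2 → mem=5 r[T2]=5 [LOAD]
16. CAS T2 → mem=6 r[T2]=5 [OK]
17. LOAD T2 → mem=6 r[T2]=6 [LOAD]
18. CAS T2 → mem=7 r[T2]=6 [OK]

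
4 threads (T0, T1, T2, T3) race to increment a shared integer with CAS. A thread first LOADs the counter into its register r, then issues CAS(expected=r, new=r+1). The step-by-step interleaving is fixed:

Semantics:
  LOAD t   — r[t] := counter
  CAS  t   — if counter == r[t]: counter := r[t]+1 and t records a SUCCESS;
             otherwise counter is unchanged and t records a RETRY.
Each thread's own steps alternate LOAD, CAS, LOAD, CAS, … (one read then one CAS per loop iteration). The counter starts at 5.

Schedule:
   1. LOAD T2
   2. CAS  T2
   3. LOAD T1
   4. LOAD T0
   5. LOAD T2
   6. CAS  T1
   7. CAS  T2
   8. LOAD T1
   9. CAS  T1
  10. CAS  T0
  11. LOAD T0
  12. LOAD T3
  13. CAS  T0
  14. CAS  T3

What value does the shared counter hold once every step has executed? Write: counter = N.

T2 LOAD — after: cnt=5, r=5 — load
T2 CAS — after: cnt=6, r=5 — ok
T1 LOAD — after: cnt=6, r=6 — load
T0 LOAD — after: cnt=6, r=6 — load
T2 LOAD — after: cnt=6, r=6 — load
T1 CAS — after: cnt=7, r=6 — ok
T2 CAS — after: cnt=7, r=6 — retry
T1 LOAD — after: cnt=7, r=7 — load
T1 CAS — after: cnt=8, r=7 — ok
T0 CAS — after: cnt=8, r=6 — retry
T0 LOAD — after: cnt=8, r=8 — load
T3 LOAD — after: cnt=8, r=8 — load
T0 CAS — after: cnt=9, r=8 — ok
T3 CAS — after: cnt=9, r=8 — retry

counter = 9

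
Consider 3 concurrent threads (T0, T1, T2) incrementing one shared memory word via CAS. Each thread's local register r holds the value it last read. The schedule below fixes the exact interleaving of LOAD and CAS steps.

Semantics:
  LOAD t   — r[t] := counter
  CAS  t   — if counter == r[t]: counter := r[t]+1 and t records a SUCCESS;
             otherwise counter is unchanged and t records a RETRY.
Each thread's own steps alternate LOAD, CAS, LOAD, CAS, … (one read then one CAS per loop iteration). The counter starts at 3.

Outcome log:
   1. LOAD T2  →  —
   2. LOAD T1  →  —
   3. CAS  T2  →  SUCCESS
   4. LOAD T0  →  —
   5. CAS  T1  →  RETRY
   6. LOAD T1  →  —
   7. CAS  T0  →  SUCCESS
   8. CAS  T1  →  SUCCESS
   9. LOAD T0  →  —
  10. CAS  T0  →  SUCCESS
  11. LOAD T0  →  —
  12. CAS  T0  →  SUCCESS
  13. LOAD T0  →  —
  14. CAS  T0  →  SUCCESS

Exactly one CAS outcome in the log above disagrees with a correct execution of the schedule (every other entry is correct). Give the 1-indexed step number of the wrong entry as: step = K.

Re-executing:
[1] T2.load  rd  (counter 3, T2.r 3)
[2] T1.load  rd  (counter 3, T1.r 3)
[3] T2.cas  hit  (counter 4, T2.r 3)
[4] T0.load  rd  (counter 4, T0.r 4)
[5] T1.cas  miss  (counter 4, T1.r 3)
[6] T1.load  rd  (counter 4, T1.r 4)
[7] T0.cas  hit  (counter 5, T0.r 4)
[8] T1.cas  miss  (counter 5, T1.r 4)
[9] T0.load  rd  (counter 5, T0.r 5)
[10] T0.cas  hit  (counter 6, T0.r 5)
[11] T0.load  rd  (counter 6, T0.r 6)
[12] T0.cas  hit  (counter 7, T0.r 6)
[13] T0.load  rd  (counter 7, T0.r 7)
[14] T0.cas  hit  (counter 8, T0.r 7)
Log disagrees first at step 8.

step = 8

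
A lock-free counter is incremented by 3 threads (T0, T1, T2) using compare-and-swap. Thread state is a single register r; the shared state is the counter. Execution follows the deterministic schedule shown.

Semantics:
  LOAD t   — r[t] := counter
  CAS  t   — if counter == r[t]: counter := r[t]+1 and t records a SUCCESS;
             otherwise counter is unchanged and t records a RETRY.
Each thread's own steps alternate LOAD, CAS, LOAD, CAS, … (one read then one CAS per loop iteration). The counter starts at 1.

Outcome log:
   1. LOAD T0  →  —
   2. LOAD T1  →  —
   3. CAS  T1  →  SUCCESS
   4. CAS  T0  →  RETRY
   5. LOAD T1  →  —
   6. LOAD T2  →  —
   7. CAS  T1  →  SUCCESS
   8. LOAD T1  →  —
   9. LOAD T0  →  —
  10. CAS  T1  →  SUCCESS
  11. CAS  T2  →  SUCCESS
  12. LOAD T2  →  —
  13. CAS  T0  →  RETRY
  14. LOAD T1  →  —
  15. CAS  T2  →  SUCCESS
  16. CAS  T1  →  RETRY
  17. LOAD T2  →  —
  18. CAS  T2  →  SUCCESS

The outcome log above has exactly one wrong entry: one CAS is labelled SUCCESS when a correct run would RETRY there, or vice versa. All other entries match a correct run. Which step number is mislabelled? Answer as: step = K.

step = 11

Reference trace:
[1] T0.load  rd  (counter 1, T0.r 1)
[2] T1.load  rd  (counter 1, T1.r 1)
[3] T1.cas  hit  (counter 2, T1.r 1)
[4] T0.cas  miss  (counter 2, T0.r 1)
[5] T1.load  rd  (counter 2, T1.r 2)
[6] T2.load  rd  (counter 2, T2.r 2)
[7] T1.cas  hit  (counter 3, T1.r 2)
[8] T1.load  rd  (counter 3, T1.r 3)
[9] T0.load  rd  (counter 3, T0.r 3)
[10] T1.cas  hit  (counter 4, T1.r 3)
[11] T2.cas  miss  (counter 4, T2.r 2)
[12] T2.load  rd  (counter 4, T2.r 4)
[13] T0.cas  miss  (counter 4, T0.r 3)
[14] T1.load  rd  (counter 4, T1.r 4)
[15] T2.cas  hit  (counter 5, T2.r 4)
[16] T1.cas  miss  (counter 5, T1.r 4)
[17] T2.load  rd  (counter 5, T2.r 5)
[18] T2.cas  hit  (counter 6, T2.r 5)
Log disagrees first at step 11.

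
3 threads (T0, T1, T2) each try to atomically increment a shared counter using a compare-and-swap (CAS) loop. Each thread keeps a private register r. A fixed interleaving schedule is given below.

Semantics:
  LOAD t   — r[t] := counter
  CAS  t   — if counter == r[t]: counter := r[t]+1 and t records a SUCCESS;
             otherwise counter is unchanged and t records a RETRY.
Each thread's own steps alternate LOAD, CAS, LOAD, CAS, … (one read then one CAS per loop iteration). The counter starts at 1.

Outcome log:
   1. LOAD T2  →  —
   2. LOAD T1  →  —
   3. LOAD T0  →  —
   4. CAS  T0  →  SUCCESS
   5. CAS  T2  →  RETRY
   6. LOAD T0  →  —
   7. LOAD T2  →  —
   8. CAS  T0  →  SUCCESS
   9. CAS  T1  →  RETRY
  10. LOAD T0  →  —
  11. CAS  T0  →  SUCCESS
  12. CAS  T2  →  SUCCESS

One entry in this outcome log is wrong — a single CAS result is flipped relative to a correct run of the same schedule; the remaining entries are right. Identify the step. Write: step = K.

Re-executing:
[1] T2.load  rd  (counter 1, T2.r 1)
[2] T1.load  rd  (counter 1, T1.r 1)
[3] T0.load  rd  (counter 1, T0.r 1)
[4] T0.cas  hit  (counter 2, T0.r 1)
[5] T2.cas  miss  (counter 2, T2.r 1)
[6] T0.load  rd  (counter 2, T0.r 2)
[7] T2.load  rd  (counter 2, T2.r 2)
[8] T0.cas  hit  (counter 3, T0.r 2)
[9] T1.cas  miss  (counter 3, T1.r 1)
[10] T0.load  rd  (counter 3, T0.r 3)
[11] T0.cas  hit  (counter 4, T0.r 3)
[12] T2.cas  miss  (counter 4, T2.r 2)
Flip is step 12.

step = 12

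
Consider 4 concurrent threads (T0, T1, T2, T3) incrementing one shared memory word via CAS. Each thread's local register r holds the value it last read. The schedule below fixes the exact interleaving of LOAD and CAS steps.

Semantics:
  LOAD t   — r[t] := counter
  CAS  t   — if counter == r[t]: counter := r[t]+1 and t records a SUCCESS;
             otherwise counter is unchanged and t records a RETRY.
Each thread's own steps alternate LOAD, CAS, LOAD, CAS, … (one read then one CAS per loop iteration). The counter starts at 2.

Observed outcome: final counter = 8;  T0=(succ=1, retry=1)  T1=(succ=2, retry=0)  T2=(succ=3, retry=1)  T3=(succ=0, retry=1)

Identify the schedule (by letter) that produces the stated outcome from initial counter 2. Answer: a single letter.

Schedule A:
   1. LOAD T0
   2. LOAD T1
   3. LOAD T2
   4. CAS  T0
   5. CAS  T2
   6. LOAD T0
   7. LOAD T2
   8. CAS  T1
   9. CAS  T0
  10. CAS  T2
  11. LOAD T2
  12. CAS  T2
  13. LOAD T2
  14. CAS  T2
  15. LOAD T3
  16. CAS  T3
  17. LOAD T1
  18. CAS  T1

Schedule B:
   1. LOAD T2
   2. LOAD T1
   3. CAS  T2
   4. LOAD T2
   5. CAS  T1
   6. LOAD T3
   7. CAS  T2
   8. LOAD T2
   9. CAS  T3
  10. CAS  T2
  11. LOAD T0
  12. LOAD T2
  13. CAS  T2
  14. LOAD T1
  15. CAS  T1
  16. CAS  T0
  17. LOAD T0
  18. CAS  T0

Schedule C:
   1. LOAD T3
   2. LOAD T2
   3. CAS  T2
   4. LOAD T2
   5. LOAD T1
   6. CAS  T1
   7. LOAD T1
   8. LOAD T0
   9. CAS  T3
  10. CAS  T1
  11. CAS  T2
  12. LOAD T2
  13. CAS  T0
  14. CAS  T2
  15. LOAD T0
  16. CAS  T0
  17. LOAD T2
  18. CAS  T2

Run C:
T3 LOAD — after: cnt=2, r=2 — load
T2 LOAD — after: cnt=2, r=2 — load
T2 CAS — after: cnt=3, r=2 — ok
T2 LOAD — after: cnt=3, r=3 — load
T1 LOAD — after: cnt=3, r=3 — load
T1 CAS — after: cnt=4, r=3 — ok
T1 LOAD — after: cnt=4, r=4 — load
T0 LOAD — after: cnt=4, r=4 — load
T3 CAS — after: cnt=4, r=2 — retry
T1 CAS — after: cnt=5, r=4 — ok
T2 CAS — after: cnt=5, r=3 — retry
T2 LOAD — after: cnt=5, r=5 — load
T0 CAS — after: cnt=5, r=4 — retry
T2 CAS — after: cnt=6, r=5 — ok
T0 LOAD — after: cnt=6, r=6 — load
T0 CAS — after: cnt=7, r=6 — ok
T2 LOAD — after: cnt=7, r=7 — load
T2 CAS — after: cnt=8, r=7 — ok

C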